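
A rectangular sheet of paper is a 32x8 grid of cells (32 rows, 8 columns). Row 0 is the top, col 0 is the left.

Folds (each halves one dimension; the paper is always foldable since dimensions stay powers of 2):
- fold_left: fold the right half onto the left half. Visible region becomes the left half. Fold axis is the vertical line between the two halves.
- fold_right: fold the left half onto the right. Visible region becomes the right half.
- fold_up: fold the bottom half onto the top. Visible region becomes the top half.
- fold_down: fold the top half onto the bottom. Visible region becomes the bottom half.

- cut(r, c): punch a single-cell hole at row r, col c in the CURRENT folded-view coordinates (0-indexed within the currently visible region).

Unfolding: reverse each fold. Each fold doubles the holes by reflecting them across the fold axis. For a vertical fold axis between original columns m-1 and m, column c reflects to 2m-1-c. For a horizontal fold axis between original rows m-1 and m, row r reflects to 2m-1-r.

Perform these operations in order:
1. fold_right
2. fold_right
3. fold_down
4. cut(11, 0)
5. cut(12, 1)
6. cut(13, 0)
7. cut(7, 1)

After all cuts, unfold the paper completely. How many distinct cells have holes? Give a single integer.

Answer: 32

Derivation:
Op 1 fold_right: fold axis v@4; visible region now rows[0,32) x cols[4,8) = 32x4
Op 2 fold_right: fold axis v@6; visible region now rows[0,32) x cols[6,8) = 32x2
Op 3 fold_down: fold axis h@16; visible region now rows[16,32) x cols[6,8) = 16x2
Op 4 cut(11, 0): punch at orig (27,6); cuts so far [(27, 6)]; region rows[16,32) x cols[6,8) = 16x2
Op 5 cut(12, 1): punch at orig (28,7); cuts so far [(27, 6), (28, 7)]; region rows[16,32) x cols[6,8) = 16x2
Op 6 cut(13, 0): punch at orig (29,6); cuts so far [(27, 6), (28, 7), (29, 6)]; region rows[16,32) x cols[6,8) = 16x2
Op 7 cut(7, 1): punch at orig (23,7); cuts so far [(23, 7), (27, 6), (28, 7), (29, 6)]; region rows[16,32) x cols[6,8) = 16x2
Unfold 1 (reflect across h@16): 8 holes -> [(2, 6), (3, 7), (4, 6), (8, 7), (23, 7), (27, 6), (28, 7), (29, 6)]
Unfold 2 (reflect across v@6): 16 holes -> [(2, 5), (2, 6), (3, 4), (3, 7), (4, 5), (4, 6), (8, 4), (8, 7), (23, 4), (23, 7), (27, 5), (27, 6), (28, 4), (28, 7), (29, 5), (29, 6)]
Unfold 3 (reflect across v@4): 32 holes -> [(2, 1), (2, 2), (2, 5), (2, 6), (3, 0), (3, 3), (3, 4), (3, 7), (4, 1), (4, 2), (4, 5), (4, 6), (8, 0), (8, 3), (8, 4), (8, 7), (23, 0), (23, 3), (23, 4), (23, 7), (27, 1), (27, 2), (27, 5), (27, 6), (28, 0), (28, 3), (28, 4), (28, 7), (29, 1), (29, 2), (29, 5), (29, 6)]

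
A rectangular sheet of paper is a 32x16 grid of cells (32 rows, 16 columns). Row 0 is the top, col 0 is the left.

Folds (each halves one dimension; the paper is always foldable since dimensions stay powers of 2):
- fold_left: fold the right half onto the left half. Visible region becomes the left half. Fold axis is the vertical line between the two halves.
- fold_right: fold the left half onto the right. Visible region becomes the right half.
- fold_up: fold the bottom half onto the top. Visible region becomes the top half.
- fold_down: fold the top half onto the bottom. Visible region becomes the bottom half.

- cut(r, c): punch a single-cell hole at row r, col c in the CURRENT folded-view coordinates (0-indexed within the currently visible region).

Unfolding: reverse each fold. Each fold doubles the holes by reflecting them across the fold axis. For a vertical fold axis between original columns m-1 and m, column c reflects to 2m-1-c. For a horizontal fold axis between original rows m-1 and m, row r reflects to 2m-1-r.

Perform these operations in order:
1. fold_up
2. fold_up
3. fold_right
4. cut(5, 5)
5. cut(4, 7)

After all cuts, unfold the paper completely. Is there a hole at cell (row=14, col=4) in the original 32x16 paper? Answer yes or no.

Answer: no

Derivation:
Op 1 fold_up: fold axis h@16; visible region now rows[0,16) x cols[0,16) = 16x16
Op 2 fold_up: fold axis h@8; visible region now rows[0,8) x cols[0,16) = 8x16
Op 3 fold_right: fold axis v@8; visible region now rows[0,8) x cols[8,16) = 8x8
Op 4 cut(5, 5): punch at orig (5,13); cuts so far [(5, 13)]; region rows[0,8) x cols[8,16) = 8x8
Op 5 cut(4, 7): punch at orig (4,15); cuts so far [(4, 15), (5, 13)]; region rows[0,8) x cols[8,16) = 8x8
Unfold 1 (reflect across v@8): 4 holes -> [(4, 0), (4, 15), (5, 2), (5, 13)]
Unfold 2 (reflect across h@8): 8 holes -> [(4, 0), (4, 15), (5, 2), (5, 13), (10, 2), (10, 13), (11, 0), (11, 15)]
Unfold 3 (reflect across h@16): 16 holes -> [(4, 0), (4, 15), (5, 2), (5, 13), (10, 2), (10, 13), (11, 0), (11, 15), (20, 0), (20, 15), (21, 2), (21, 13), (26, 2), (26, 13), (27, 0), (27, 15)]
Holes: [(4, 0), (4, 15), (5, 2), (5, 13), (10, 2), (10, 13), (11, 0), (11, 15), (20, 0), (20, 15), (21, 2), (21, 13), (26, 2), (26, 13), (27, 0), (27, 15)]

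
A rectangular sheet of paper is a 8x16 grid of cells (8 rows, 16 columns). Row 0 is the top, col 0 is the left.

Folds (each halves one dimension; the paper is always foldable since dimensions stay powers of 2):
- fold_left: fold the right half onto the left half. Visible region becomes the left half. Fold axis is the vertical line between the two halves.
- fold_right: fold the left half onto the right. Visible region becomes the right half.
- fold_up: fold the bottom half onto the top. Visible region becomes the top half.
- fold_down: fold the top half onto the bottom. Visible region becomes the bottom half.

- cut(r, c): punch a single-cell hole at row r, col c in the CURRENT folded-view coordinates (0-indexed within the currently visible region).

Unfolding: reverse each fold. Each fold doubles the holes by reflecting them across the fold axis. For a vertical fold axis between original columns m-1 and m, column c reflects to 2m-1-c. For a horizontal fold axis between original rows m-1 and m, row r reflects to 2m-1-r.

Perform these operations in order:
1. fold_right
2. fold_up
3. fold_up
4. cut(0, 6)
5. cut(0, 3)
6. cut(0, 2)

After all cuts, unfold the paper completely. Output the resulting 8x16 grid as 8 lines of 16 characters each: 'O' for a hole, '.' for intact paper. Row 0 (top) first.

Op 1 fold_right: fold axis v@8; visible region now rows[0,8) x cols[8,16) = 8x8
Op 2 fold_up: fold axis h@4; visible region now rows[0,4) x cols[8,16) = 4x8
Op 3 fold_up: fold axis h@2; visible region now rows[0,2) x cols[8,16) = 2x8
Op 4 cut(0, 6): punch at orig (0,14); cuts so far [(0, 14)]; region rows[0,2) x cols[8,16) = 2x8
Op 5 cut(0, 3): punch at orig (0,11); cuts so far [(0, 11), (0, 14)]; region rows[0,2) x cols[8,16) = 2x8
Op 6 cut(0, 2): punch at orig (0,10); cuts so far [(0, 10), (0, 11), (0, 14)]; region rows[0,2) x cols[8,16) = 2x8
Unfold 1 (reflect across h@2): 6 holes -> [(0, 10), (0, 11), (0, 14), (3, 10), (3, 11), (3, 14)]
Unfold 2 (reflect across h@4): 12 holes -> [(0, 10), (0, 11), (0, 14), (3, 10), (3, 11), (3, 14), (4, 10), (4, 11), (4, 14), (7, 10), (7, 11), (7, 14)]
Unfold 3 (reflect across v@8): 24 holes -> [(0, 1), (0, 4), (0, 5), (0, 10), (0, 11), (0, 14), (3, 1), (3, 4), (3, 5), (3, 10), (3, 11), (3, 14), (4, 1), (4, 4), (4, 5), (4, 10), (4, 11), (4, 14), (7, 1), (7, 4), (7, 5), (7, 10), (7, 11), (7, 14)]

Answer: .O..OO....OO..O.
................
................
.O..OO....OO..O.
.O..OO....OO..O.
................
................
.O..OO....OO..O.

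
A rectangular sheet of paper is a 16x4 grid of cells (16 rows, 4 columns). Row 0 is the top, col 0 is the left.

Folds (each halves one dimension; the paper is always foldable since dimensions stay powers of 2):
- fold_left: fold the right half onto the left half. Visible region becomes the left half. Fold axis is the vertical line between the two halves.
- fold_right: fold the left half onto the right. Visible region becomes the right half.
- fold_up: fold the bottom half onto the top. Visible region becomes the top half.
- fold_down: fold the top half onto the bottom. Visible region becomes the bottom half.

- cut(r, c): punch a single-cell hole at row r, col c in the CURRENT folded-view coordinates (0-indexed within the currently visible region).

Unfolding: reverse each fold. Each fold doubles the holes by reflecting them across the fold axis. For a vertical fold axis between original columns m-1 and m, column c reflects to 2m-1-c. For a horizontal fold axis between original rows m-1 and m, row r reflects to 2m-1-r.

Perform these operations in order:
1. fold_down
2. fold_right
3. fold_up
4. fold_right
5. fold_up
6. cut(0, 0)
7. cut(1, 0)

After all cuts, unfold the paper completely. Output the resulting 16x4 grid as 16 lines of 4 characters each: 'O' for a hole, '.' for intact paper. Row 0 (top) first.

Op 1 fold_down: fold axis h@8; visible region now rows[8,16) x cols[0,4) = 8x4
Op 2 fold_right: fold axis v@2; visible region now rows[8,16) x cols[2,4) = 8x2
Op 3 fold_up: fold axis h@12; visible region now rows[8,12) x cols[2,4) = 4x2
Op 4 fold_right: fold axis v@3; visible region now rows[8,12) x cols[3,4) = 4x1
Op 5 fold_up: fold axis h@10; visible region now rows[8,10) x cols[3,4) = 2x1
Op 6 cut(0, 0): punch at orig (8,3); cuts so far [(8, 3)]; region rows[8,10) x cols[3,4) = 2x1
Op 7 cut(1, 0): punch at orig (9,3); cuts so far [(8, 3), (9, 3)]; region rows[8,10) x cols[3,4) = 2x1
Unfold 1 (reflect across h@10): 4 holes -> [(8, 3), (9, 3), (10, 3), (11, 3)]
Unfold 2 (reflect across v@3): 8 holes -> [(8, 2), (8, 3), (9, 2), (9, 3), (10, 2), (10, 3), (11, 2), (11, 3)]
Unfold 3 (reflect across h@12): 16 holes -> [(8, 2), (8, 3), (9, 2), (9, 3), (10, 2), (10, 3), (11, 2), (11, 3), (12, 2), (12, 3), (13, 2), (13, 3), (14, 2), (14, 3), (15, 2), (15, 3)]
Unfold 4 (reflect across v@2): 32 holes -> [(8, 0), (8, 1), (8, 2), (8, 3), (9, 0), (9, 1), (9, 2), (9, 3), (10, 0), (10, 1), (10, 2), (10, 3), (11, 0), (11, 1), (11, 2), (11, 3), (12, 0), (12, 1), (12, 2), (12, 3), (13, 0), (13, 1), (13, 2), (13, 3), (14, 0), (14, 1), (14, 2), (14, 3), (15, 0), (15, 1), (15, 2), (15, 3)]
Unfold 5 (reflect across h@8): 64 holes -> [(0, 0), (0, 1), (0, 2), (0, 3), (1, 0), (1, 1), (1, 2), (1, 3), (2, 0), (2, 1), (2, 2), (2, 3), (3, 0), (3, 1), (3, 2), (3, 3), (4, 0), (4, 1), (4, 2), (4, 3), (5, 0), (5, 1), (5, 2), (5, 3), (6, 0), (6, 1), (6, 2), (6, 3), (7, 0), (7, 1), (7, 2), (7, 3), (8, 0), (8, 1), (8, 2), (8, 3), (9, 0), (9, 1), (9, 2), (9, 3), (10, 0), (10, 1), (10, 2), (10, 3), (11, 0), (11, 1), (11, 2), (11, 3), (12, 0), (12, 1), (12, 2), (12, 3), (13, 0), (13, 1), (13, 2), (13, 3), (14, 0), (14, 1), (14, 2), (14, 3), (15, 0), (15, 1), (15, 2), (15, 3)]

Answer: OOOO
OOOO
OOOO
OOOO
OOOO
OOOO
OOOO
OOOO
OOOO
OOOO
OOOO
OOOO
OOOO
OOOO
OOOO
OOOO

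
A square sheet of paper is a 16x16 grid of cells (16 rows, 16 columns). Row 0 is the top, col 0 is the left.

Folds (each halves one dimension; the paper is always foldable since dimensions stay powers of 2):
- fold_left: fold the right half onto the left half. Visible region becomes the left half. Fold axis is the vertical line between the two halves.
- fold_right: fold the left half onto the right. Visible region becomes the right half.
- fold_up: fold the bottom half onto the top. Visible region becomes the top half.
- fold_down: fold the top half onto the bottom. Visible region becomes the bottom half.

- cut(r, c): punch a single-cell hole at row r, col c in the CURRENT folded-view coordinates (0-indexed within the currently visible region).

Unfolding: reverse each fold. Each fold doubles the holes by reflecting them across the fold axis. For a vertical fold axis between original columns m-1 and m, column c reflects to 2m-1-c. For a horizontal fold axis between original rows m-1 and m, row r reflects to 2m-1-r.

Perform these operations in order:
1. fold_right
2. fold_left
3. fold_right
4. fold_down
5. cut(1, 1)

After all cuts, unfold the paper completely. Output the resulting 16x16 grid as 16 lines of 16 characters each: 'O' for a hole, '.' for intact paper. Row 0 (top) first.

Op 1 fold_right: fold axis v@8; visible region now rows[0,16) x cols[8,16) = 16x8
Op 2 fold_left: fold axis v@12; visible region now rows[0,16) x cols[8,12) = 16x4
Op 3 fold_right: fold axis v@10; visible region now rows[0,16) x cols[10,12) = 16x2
Op 4 fold_down: fold axis h@8; visible region now rows[8,16) x cols[10,12) = 8x2
Op 5 cut(1, 1): punch at orig (9,11); cuts so far [(9, 11)]; region rows[8,16) x cols[10,12) = 8x2
Unfold 1 (reflect across h@8): 2 holes -> [(6, 11), (9, 11)]
Unfold 2 (reflect across v@10): 4 holes -> [(6, 8), (6, 11), (9, 8), (9, 11)]
Unfold 3 (reflect across v@12): 8 holes -> [(6, 8), (6, 11), (6, 12), (6, 15), (9, 8), (9, 11), (9, 12), (9, 15)]
Unfold 4 (reflect across v@8): 16 holes -> [(6, 0), (6, 3), (6, 4), (6, 7), (6, 8), (6, 11), (6, 12), (6, 15), (9, 0), (9, 3), (9, 4), (9, 7), (9, 8), (9, 11), (9, 12), (9, 15)]

Answer: ................
................
................
................
................
................
O..OO..OO..OO..O
................
................
O..OO..OO..OO..O
................
................
................
................
................
................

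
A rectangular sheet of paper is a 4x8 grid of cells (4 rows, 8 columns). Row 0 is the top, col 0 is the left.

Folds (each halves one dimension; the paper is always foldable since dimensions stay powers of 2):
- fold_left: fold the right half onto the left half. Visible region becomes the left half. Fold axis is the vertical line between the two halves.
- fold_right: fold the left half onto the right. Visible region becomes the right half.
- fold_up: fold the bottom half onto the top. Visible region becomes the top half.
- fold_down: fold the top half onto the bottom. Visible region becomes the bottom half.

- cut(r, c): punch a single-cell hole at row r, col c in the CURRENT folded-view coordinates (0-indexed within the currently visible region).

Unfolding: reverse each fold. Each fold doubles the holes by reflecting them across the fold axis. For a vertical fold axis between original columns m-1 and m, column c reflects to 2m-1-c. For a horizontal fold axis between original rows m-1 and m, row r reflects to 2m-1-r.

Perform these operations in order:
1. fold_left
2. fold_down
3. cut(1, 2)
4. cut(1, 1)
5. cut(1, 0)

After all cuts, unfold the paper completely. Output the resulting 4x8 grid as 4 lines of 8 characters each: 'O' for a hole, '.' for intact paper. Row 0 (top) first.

Op 1 fold_left: fold axis v@4; visible region now rows[0,4) x cols[0,4) = 4x4
Op 2 fold_down: fold axis h@2; visible region now rows[2,4) x cols[0,4) = 2x4
Op 3 cut(1, 2): punch at orig (3,2); cuts so far [(3, 2)]; region rows[2,4) x cols[0,4) = 2x4
Op 4 cut(1, 1): punch at orig (3,1); cuts so far [(3, 1), (3, 2)]; region rows[2,4) x cols[0,4) = 2x4
Op 5 cut(1, 0): punch at orig (3,0); cuts so far [(3, 0), (3, 1), (3, 2)]; region rows[2,4) x cols[0,4) = 2x4
Unfold 1 (reflect across h@2): 6 holes -> [(0, 0), (0, 1), (0, 2), (3, 0), (3, 1), (3, 2)]
Unfold 2 (reflect across v@4): 12 holes -> [(0, 0), (0, 1), (0, 2), (0, 5), (0, 6), (0, 7), (3, 0), (3, 1), (3, 2), (3, 5), (3, 6), (3, 7)]

Answer: OOO..OOO
........
........
OOO..OOO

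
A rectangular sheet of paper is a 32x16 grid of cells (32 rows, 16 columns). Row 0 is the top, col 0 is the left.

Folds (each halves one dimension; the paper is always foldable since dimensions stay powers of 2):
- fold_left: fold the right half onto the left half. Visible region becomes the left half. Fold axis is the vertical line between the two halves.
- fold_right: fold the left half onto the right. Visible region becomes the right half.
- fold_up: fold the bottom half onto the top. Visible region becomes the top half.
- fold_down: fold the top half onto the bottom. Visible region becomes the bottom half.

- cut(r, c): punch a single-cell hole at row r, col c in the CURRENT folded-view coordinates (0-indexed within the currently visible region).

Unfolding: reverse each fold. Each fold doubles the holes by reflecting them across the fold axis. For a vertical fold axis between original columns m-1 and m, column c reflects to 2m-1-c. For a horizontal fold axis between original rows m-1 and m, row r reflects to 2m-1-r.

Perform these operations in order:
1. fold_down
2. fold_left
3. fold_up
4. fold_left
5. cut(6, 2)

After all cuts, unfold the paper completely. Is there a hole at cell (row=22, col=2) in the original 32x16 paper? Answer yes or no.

Answer: yes

Derivation:
Op 1 fold_down: fold axis h@16; visible region now rows[16,32) x cols[0,16) = 16x16
Op 2 fold_left: fold axis v@8; visible region now rows[16,32) x cols[0,8) = 16x8
Op 3 fold_up: fold axis h@24; visible region now rows[16,24) x cols[0,8) = 8x8
Op 4 fold_left: fold axis v@4; visible region now rows[16,24) x cols[0,4) = 8x4
Op 5 cut(6, 2): punch at orig (22,2); cuts so far [(22, 2)]; region rows[16,24) x cols[0,4) = 8x4
Unfold 1 (reflect across v@4): 2 holes -> [(22, 2), (22, 5)]
Unfold 2 (reflect across h@24): 4 holes -> [(22, 2), (22, 5), (25, 2), (25, 5)]
Unfold 3 (reflect across v@8): 8 holes -> [(22, 2), (22, 5), (22, 10), (22, 13), (25, 2), (25, 5), (25, 10), (25, 13)]
Unfold 4 (reflect across h@16): 16 holes -> [(6, 2), (6, 5), (6, 10), (6, 13), (9, 2), (9, 5), (9, 10), (9, 13), (22, 2), (22, 5), (22, 10), (22, 13), (25, 2), (25, 5), (25, 10), (25, 13)]
Holes: [(6, 2), (6, 5), (6, 10), (6, 13), (9, 2), (9, 5), (9, 10), (9, 13), (22, 2), (22, 5), (22, 10), (22, 13), (25, 2), (25, 5), (25, 10), (25, 13)]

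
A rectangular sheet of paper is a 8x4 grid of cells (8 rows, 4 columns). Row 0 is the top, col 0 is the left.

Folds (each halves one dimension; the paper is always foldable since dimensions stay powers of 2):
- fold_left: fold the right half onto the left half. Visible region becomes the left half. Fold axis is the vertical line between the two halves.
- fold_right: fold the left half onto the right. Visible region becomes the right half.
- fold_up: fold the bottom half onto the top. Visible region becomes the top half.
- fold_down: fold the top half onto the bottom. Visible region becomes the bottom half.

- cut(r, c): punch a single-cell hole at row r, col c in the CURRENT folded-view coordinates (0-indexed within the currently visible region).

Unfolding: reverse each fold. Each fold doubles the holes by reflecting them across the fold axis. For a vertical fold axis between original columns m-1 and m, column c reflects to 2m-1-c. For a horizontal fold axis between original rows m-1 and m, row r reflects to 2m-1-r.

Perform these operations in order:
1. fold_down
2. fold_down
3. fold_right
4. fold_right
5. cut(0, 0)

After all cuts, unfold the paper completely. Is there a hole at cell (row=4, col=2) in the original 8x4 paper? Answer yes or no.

Op 1 fold_down: fold axis h@4; visible region now rows[4,8) x cols[0,4) = 4x4
Op 2 fold_down: fold axis h@6; visible region now rows[6,8) x cols[0,4) = 2x4
Op 3 fold_right: fold axis v@2; visible region now rows[6,8) x cols[2,4) = 2x2
Op 4 fold_right: fold axis v@3; visible region now rows[6,8) x cols[3,4) = 2x1
Op 5 cut(0, 0): punch at orig (6,3); cuts so far [(6, 3)]; region rows[6,8) x cols[3,4) = 2x1
Unfold 1 (reflect across v@3): 2 holes -> [(6, 2), (6, 3)]
Unfold 2 (reflect across v@2): 4 holes -> [(6, 0), (6, 1), (6, 2), (6, 3)]
Unfold 3 (reflect across h@6): 8 holes -> [(5, 0), (5, 1), (5, 2), (5, 3), (6, 0), (6, 1), (6, 2), (6, 3)]
Unfold 4 (reflect across h@4): 16 holes -> [(1, 0), (1, 1), (1, 2), (1, 3), (2, 0), (2, 1), (2, 2), (2, 3), (5, 0), (5, 1), (5, 2), (5, 3), (6, 0), (6, 1), (6, 2), (6, 3)]
Holes: [(1, 0), (1, 1), (1, 2), (1, 3), (2, 0), (2, 1), (2, 2), (2, 3), (5, 0), (5, 1), (5, 2), (5, 3), (6, 0), (6, 1), (6, 2), (6, 3)]

Answer: no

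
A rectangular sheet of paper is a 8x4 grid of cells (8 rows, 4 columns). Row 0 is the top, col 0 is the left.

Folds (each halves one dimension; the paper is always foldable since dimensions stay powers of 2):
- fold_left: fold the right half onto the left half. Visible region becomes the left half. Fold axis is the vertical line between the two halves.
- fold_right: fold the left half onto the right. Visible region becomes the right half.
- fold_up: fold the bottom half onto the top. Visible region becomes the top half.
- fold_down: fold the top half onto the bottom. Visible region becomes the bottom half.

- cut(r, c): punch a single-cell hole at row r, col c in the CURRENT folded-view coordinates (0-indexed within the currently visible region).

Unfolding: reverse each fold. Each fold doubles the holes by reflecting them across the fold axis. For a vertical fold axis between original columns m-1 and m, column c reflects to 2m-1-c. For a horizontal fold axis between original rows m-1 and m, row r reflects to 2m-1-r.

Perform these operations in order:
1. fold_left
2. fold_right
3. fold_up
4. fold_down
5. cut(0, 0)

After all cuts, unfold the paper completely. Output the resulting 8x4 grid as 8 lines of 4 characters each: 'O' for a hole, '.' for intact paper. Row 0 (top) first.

Answer: ....
OOOO
OOOO
....
....
OOOO
OOOO
....

Derivation:
Op 1 fold_left: fold axis v@2; visible region now rows[0,8) x cols[0,2) = 8x2
Op 2 fold_right: fold axis v@1; visible region now rows[0,8) x cols[1,2) = 8x1
Op 3 fold_up: fold axis h@4; visible region now rows[0,4) x cols[1,2) = 4x1
Op 4 fold_down: fold axis h@2; visible region now rows[2,4) x cols[1,2) = 2x1
Op 5 cut(0, 0): punch at orig (2,1); cuts so far [(2, 1)]; region rows[2,4) x cols[1,2) = 2x1
Unfold 1 (reflect across h@2): 2 holes -> [(1, 1), (2, 1)]
Unfold 2 (reflect across h@4): 4 holes -> [(1, 1), (2, 1), (5, 1), (6, 1)]
Unfold 3 (reflect across v@1): 8 holes -> [(1, 0), (1, 1), (2, 0), (2, 1), (5, 0), (5, 1), (6, 0), (6, 1)]
Unfold 4 (reflect across v@2): 16 holes -> [(1, 0), (1, 1), (1, 2), (1, 3), (2, 0), (2, 1), (2, 2), (2, 3), (5, 0), (5, 1), (5, 2), (5, 3), (6, 0), (6, 1), (6, 2), (6, 3)]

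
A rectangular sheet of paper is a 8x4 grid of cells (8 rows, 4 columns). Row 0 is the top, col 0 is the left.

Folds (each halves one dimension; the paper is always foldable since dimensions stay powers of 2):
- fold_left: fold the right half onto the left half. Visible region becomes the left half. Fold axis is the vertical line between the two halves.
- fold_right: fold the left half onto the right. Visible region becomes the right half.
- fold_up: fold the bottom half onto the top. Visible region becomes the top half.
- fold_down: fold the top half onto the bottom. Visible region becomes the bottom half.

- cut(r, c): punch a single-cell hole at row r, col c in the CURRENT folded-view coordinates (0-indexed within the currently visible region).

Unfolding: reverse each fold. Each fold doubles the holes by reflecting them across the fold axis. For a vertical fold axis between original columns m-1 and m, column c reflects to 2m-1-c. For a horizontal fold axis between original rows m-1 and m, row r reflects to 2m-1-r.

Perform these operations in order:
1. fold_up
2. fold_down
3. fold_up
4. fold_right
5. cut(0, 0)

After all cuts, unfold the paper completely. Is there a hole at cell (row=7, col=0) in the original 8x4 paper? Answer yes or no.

Answer: no

Derivation:
Op 1 fold_up: fold axis h@4; visible region now rows[0,4) x cols[0,4) = 4x4
Op 2 fold_down: fold axis h@2; visible region now rows[2,4) x cols[0,4) = 2x4
Op 3 fold_up: fold axis h@3; visible region now rows[2,3) x cols[0,4) = 1x4
Op 4 fold_right: fold axis v@2; visible region now rows[2,3) x cols[2,4) = 1x2
Op 5 cut(0, 0): punch at orig (2,2); cuts so far [(2, 2)]; region rows[2,3) x cols[2,4) = 1x2
Unfold 1 (reflect across v@2): 2 holes -> [(2, 1), (2, 2)]
Unfold 2 (reflect across h@3): 4 holes -> [(2, 1), (2, 2), (3, 1), (3, 2)]
Unfold 3 (reflect across h@2): 8 holes -> [(0, 1), (0, 2), (1, 1), (1, 2), (2, 1), (2, 2), (3, 1), (3, 2)]
Unfold 4 (reflect across h@4): 16 holes -> [(0, 1), (0, 2), (1, 1), (1, 2), (2, 1), (2, 2), (3, 1), (3, 2), (4, 1), (4, 2), (5, 1), (5, 2), (6, 1), (6, 2), (7, 1), (7, 2)]
Holes: [(0, 1), (0, 2), (1, 1), (1, 2), (2, 1), (2, 2), (3, 1), (3, 2), (4, 1), (4, 2), (5, 1), (5, 2), (6, 1), (6, 2), (7, 1), (7, 2)]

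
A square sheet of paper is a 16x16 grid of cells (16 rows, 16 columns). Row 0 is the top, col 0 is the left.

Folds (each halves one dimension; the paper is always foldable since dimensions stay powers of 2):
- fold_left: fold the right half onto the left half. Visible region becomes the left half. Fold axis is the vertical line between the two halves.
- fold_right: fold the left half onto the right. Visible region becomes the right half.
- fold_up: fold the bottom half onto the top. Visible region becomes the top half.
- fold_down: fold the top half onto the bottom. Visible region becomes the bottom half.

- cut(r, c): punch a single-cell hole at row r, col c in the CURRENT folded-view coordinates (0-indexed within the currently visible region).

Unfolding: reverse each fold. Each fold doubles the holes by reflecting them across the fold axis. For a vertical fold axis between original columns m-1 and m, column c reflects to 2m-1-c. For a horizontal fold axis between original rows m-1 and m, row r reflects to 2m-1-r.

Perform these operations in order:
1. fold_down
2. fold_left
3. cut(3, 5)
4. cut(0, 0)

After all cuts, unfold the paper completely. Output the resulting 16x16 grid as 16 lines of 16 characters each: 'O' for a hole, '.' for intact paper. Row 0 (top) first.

Answer: ................
................
................
................
.....O....O.....
................
................
O..............O
O..............O
................
................
.....O....O.....
................
................
................
................

Derivation:
Op 1 fold_down: fold axis h@8; visible region now rows[8,16) x cols[0,16) = 8x16
Op 2 fold_left: fold axis v@8; visible region now rows[8,16) x cols[0,8) = 8x8
Op 3 cut(3, 5): punch at orig (11,5); cuts so far [(11, 5)]; region rows[8,16) x cols[0,8) = 8x8
Op 4 cut(0, 0): punch at orig (8,0); cuts so far [(8, 0), (11, 5)]; region rows[8,16) x cols[0,8) = 8x8
Unfold 1 (reflect across v@8): 4 holes -> [(8, 0), (8, 15), (11, 5), (11, 10)]
Unfold 2 (reflect across h@8): 8 holes -> [(4, 5), (4, 10), (7, 0), (7, 15), (8, 0), (8, 15), (11, 5), (11, 10)]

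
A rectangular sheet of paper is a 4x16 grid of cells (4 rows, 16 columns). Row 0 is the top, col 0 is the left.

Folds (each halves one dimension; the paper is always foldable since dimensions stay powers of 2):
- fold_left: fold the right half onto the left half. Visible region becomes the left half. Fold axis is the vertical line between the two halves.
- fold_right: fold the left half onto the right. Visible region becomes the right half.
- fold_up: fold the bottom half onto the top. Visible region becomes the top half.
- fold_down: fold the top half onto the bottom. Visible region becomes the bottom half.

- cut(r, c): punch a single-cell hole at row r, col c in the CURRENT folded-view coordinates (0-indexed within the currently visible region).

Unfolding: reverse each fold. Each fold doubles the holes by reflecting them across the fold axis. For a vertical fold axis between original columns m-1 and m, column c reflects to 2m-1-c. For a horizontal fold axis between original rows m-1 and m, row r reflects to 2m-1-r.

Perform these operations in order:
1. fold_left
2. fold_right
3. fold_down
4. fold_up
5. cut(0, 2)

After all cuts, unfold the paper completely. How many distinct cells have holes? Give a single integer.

Answer: 16

Derivation:
Op 1 fold_left: fold axis v@8; visible region now rows[0,4) x cols[0,8) = 4x8
Op 2 fold_right: fold axis v@4; visible region now rows[0,4) x cols[4,8) = 4x4
Op 3 fold_down: fold axis h@2; visible region now rows[2,4) x cols[4,8) = 2x4
Op 4 fold_up: fold axis h@3; visible region now rows[2,3) x cols[4,8) = 1x4
Op 5 cut(0, 2): punch at orig (2,6); cuts so far [(2, 6)]; region rows[2,3) x cols[4,8) = 1x4
Unfold 1 (reflect across h@3): 2 holes -> [(2, 6), (3, 6)]
Unfold 2 (reflect across h@2): 4 holes -> [(0, 6), (1, 6), (2, 6), (3, 6)]
Unfold 3 (reflect across v@4): 8 holes -> [(0, 1), (0, 6), (1, 1), (1, 6), (2, 1), (2, 6), (3, 1), (3, 6)]
Unfold 4 (reflect across v@8): 16 holes -> [(0, 1), (0, 6), (0, 9), (0, 14), (1, 1), (1, 6), (1, 9), (1, 14), (2, 1), (2, 6), (2, 9), (2, 14), (3, 1), (3, 6), (3, 9), (3, 14)]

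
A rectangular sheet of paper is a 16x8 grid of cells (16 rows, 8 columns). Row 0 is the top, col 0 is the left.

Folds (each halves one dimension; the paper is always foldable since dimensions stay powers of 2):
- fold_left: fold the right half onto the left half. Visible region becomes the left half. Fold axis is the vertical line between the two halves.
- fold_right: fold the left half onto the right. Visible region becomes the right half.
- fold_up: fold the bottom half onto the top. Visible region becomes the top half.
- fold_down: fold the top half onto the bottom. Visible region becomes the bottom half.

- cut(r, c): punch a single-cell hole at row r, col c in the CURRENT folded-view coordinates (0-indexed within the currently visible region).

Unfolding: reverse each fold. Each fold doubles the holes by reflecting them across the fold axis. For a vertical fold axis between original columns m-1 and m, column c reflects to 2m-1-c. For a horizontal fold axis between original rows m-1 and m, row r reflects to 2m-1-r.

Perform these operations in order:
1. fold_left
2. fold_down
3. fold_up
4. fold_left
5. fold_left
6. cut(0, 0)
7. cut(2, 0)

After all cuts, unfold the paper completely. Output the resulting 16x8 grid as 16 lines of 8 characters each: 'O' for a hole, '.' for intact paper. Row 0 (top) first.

Answer: OOOOOOOO
........
OOOOOOOO
........
........
OOOOOOOO
........
OOOOOOOO
OOOOOOOO
........
OOOOOOOO
........
........
OOOOOOOO
........
OOOOOOOO

Derivation:
Op 1 fold_left: fold axis v@4; visible region now rows[0,16) x cols[0,4) = 16x4
Op 2 fold_down: fold axis h@8; visible region now rows[8,16) x cols[0,4) = 8x4
Op 3 fold_up: fold axis h@12; visible region now rows[8,12) x cols[0,4) = 4x4
Op 4 fold_left: fold axis v@2; visible region now rows[8,12) x cols[0,2) = 4x2
Op 5 fold_left: fold axis v@1; visible region now rows[8,12) x cols[0,1) = 4x1
Op 6 cut(0, 0): punch at orig (8,0); cuts so far [(8, 0)]; region rows[8,12) x cols[0,1) = 4x1
Op 7 cut(2, 0): punch at orig (10,0); cuts so far [(8, 0), (10, 0)]; region rows[8,12) x cols[0,1) = 4x1
Unfold 1 (reflect across v@1): 4 holes -> [(8, 0), (8, 1), (10, 0), (10, 1)]
Unfold 2 (reflect across v@2): 8 holes -> [(8, 0), (8, 1), (8, 2), (8, 3), (10, 0), (10, 1), (10, 2), (10, 3)]
Unfold 3 (reflect across h@12): 16 holes -> [(8, 0), (8, 1), (8, 2), (8, 3), (10, 0), (10, 1), (10, 2), (10, 3), (13, 0), (13, 1), (13, 2), (13, 3), (15, 0), (15, 1), (15, 2), (15, 3)]
Unfold 4 (reflect across h@8): 32 holes -> [(0, 0), (0, 1), (0, 2), (0, 3), (2, 0), (2, 1), (2, 2), (2, 3), (5, 0), (5, 1), (5, 2), (5, 3), (7, 0), (7, 1), (7, 2), (7, 3), (8, 0), (8, 1), (8, 2), (8, 3), (10, 0), (10, 1), (10, 2), (10, 3), (13, 0), (13, 1), (13, 2), (13, 3), (15, 0), (15, 1), (15, 2), (15, 3)]
Unfold 5 (reflect across v@4): 64 holes -> [(0, 0), (0, 1), (0, 2), (0, 3), (0, 4), (0, 5), (0, 6), (0, 7), (2, 0), (2, 1), (2, 2), (2, 3), (2, 4), (2, 5), (2, 6), (2, 7), (5, 0), (5, 1), (5, 2), (5, 3), (5, 4), (5, 5), (5, 6), (5, 7), (7, 0), (7, 1), (7, 2), (7, 3), (7, 4), (7, 5), (7, 6), (7, 7), (8, 0), (8, 1), (8, 2), (8, 3), (8, 4), (8, 5), (8, 6), (8, 7), (10, 0), (10, 1), (10, 2), (10, 3), (10, 4), (10, 5), (10, 6), (10, 7), (13, 0), (13, 1), (13, 2), (13, 3), (13, 4), (13, 5), (13, 6), (13, 7), (15, 0), (15, 1), (15, 2), (15, 3), (15, 4), (15, 5), (15, 6), (15, 7)]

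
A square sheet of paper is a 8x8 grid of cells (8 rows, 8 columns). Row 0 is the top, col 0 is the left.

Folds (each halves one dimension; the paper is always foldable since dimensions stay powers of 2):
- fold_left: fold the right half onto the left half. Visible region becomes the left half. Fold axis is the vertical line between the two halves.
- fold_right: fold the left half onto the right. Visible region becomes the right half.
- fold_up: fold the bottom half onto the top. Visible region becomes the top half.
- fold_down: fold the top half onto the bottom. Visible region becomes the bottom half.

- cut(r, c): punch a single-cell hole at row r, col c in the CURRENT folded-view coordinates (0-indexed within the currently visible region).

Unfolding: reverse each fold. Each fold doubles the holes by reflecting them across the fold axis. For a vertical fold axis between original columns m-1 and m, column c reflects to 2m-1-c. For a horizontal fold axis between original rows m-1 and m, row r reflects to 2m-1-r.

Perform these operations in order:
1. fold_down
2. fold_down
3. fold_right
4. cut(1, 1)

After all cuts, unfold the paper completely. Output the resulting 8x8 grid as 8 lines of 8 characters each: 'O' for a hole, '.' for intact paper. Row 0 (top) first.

Answer: ..O..O..
........
........
..O..O..
..O..O..
........
........
..O..O..

Derivation:
Op 1 fold_down: fold axis h@4; visible region now rows[4,8) x cols[0,8) = 4x8
Op 2 fold_down: fold axis h@6; visible region now rows[6,8) x cols[0,8) = 2x8
Op 3 fold_right: fold axis v@4; visible region now rows[6,8) x cols[4,8) = 2x4
Op 4 cut(1, 1): punch at orig (7,5); cuts so far [(7, 5)]; region rows[6,8) x cols[4,8) = 2x4
Unfold 1 (reflect across v@4): 2 holes -> [(7, 2), (7, 5)]
Unfold 2 (reflect across h@6): 4 holes -> [(4, 2), (4, 5), (7, 2), (7, 5)]
Unfold 3 (reflect across h@4): 8 holes -> [(0, 2), (0, 5), (3, 2), (3, 5), (4, 2), (4, 5), (7, 2), (7, 5)]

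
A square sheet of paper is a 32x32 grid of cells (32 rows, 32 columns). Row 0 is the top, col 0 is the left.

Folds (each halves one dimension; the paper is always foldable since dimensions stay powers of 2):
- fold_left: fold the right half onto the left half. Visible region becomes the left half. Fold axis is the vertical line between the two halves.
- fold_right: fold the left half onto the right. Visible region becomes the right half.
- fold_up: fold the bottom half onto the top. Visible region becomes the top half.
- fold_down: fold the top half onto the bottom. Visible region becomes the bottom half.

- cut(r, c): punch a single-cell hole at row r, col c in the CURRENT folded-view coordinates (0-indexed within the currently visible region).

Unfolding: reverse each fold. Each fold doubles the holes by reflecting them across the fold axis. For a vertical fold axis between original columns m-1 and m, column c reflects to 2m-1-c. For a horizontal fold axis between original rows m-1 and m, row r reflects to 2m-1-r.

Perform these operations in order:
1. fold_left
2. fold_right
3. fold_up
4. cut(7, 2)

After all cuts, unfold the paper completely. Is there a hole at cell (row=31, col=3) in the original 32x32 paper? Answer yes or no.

Op 1 fold_left: fold axis v@16; visible region now rows[0,32) x cols[0,16) = 32x16
Op 2 fold_right: fold axis v@8; visible region now rows[0,32) x cols[8,16) = 32x8
Op 3 fold_up: fold axis h@16; visible region now rows[0,16) x cols[8,16) = 16x8
Op 4 cut(7, 2): punch at orig (7,10); cuts so far [(7, 10)]; region rows[0,16) x cols[8,16) = 16x8
Unfold 1 (reflect across h@16): 2 holes -> [(7, 10), (24, 10)]
Unfold 2 (reflect across v@8): 4 holes -> [(7, 5), (7, 10), (24, 5), (24, 10)]
Unfold 3 (reflect across v@16): 8 holes -> [(7, 5), (7, 10), (7, 21), (7, 26), (24, 5), (24, 10), (24, 21), (24, 26)]
Holes: [(7, 5), (7, 10), (7, 21), (7, 26), (24, 5), (24, 10), (24, 21), (24, 26)]

Answer: no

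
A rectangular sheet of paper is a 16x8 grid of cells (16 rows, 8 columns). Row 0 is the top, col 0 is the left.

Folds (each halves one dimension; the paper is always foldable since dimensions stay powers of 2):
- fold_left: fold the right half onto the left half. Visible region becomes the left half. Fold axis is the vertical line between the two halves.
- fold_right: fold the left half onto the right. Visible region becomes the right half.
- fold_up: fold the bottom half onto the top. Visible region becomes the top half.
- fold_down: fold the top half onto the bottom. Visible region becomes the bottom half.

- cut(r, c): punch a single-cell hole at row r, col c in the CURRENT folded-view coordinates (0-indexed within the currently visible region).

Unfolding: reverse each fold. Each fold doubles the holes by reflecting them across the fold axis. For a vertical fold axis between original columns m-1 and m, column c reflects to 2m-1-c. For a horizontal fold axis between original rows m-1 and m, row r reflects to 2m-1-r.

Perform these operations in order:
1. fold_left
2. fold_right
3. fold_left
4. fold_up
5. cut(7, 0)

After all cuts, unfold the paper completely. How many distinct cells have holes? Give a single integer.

Answer: 16

Derivation:
Op 1 fold_left: fold axis v@4; visible region now rows[0,16) x cols[0,4) = 16x4
Op 2 fold_right: fold axis v@2; visible region now rows[0,16) x cols[2,4) = 16x2
Op 3 fold_left: fold axis v@3; visible region now rows[0,16) x cols[2,3) = 16x1
Op 4 fold_up: fold axis h@8; visible region now rows[0,8) x cols[2,3) = 8x1
Op 5 cut(7, 0): punch at orig (7,2); cuts so far [(7, 2)]; region rows[0,8) x cols[2,3) = 8x1
Unfold 1 (reflect across h@8): 2 holes -> [(7, 2), (8, 2)]
Unfold 2 (reflect across v@3): 4 holes -> [(7, 2), (7, 3), (8, 2), (8, 3)]
Unfold 3 (reflect across v@2): 8 holes -> [(7, 0), (7, 1), (7, 2), (7, 3), (8, 0), (8, 1), (8, 2), (8, 3)]
Unfold 4 (reflect across v@4): 16 holes -> [(7, 0), (7, 1), (7, 2), (7, 3), (7, 4), (7, 5), (7, 6), (7, 7), (8, 0), (8, 1), (8, 2), (8, 3), (8, 4), (8, 5), (8, 6), (8, 7)]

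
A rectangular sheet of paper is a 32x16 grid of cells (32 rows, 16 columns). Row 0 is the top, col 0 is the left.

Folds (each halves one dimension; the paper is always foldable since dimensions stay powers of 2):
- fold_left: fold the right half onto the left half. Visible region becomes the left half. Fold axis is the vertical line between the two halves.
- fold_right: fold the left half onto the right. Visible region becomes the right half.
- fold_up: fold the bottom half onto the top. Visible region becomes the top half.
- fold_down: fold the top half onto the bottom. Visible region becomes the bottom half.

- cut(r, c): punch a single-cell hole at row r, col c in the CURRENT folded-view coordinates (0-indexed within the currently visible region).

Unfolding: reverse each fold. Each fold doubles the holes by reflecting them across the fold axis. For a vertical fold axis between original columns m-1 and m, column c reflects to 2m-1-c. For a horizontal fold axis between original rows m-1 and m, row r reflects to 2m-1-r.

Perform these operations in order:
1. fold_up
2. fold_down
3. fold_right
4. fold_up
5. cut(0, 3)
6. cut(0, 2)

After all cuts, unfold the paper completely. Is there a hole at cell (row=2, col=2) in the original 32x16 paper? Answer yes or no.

Op 1 fold_up: fold axis h@16; visible region now rows[0,16) x cols[0,16) = 16x16
Op 2 fold_down: fold axis h@8; visible region now rows[8,16) x cols[0,16) = 8x16
Op 3 fold_right: fold axis v@8; visible region now rows[8,16) x cols[8,16) = 8x8
Op 4 fold_up: fold axis h@12; visible region now rows[8,12) x cols[8,16) = 4x8
Op 5 cut(0, 3): punch at orig (8,11); cuts so far [(8, 11)]; region rows[8,12) x cols[8,16) = 4x8
Op 6 cut(0, 2): punch at orig (8,10); cuts so far [(8, 10), (8, 11)]; region rows[8,12) x cols[8,16) = 4x8
Unfold 1 (reflect across h@12): 4 holes -> [(8, 10), (8, 11), (15, 10), (15, 11)]
Unfold 2 (reflect across v@8): 8 holes -> [(8, 4), (8, 5), (8, 10), (8, 11), (15, 4), (15, 5), (15, 10), (15, 11)]
Unfold 3 (reflect across h@8): 16 holes -> [(0, 4), (0, 5), (0, 10), (0, 11), (7, 4), (7, 5), (7, 10), (7, 11), (8, 4), (8, 5), (8, 10), (8, 11), (15, 4), (15, 5), (15, 10), (15, 11)]
Unfold 4 (reflect across h@16): 32 holes -> [(0, 4), (0, 5), (0, 10), (0, 11), (7, 4), (7, 5), (7, 10), (7, 11), (8, 4), (8, 5), (8, 10), (8, 11), (15, 4), (15, 5), (15, 10), (15, 11), (16, 4), (16, 5), (16, 10), (16, 11), (23, 4), (23, 5), (23, 10), (23, 11), (24, 4), (24, 5), (24, 10), (24, 11), (31, 4), (31, 5), (31, 10), (31, 11)]
Holes: [(0, 4), (0, 5), (0, 10), (0, 11), (7, 4), (7, 5), (7, 10), (7, 11), (8, 4), (8, 5), (8, 10), (8, 11), (15, 4), (15, 5), (15, 10), (15, 11), (16, 4), (16, 5), (16, 10), (16, 11), (23, 4), (23, 5), (23, 10), (23, 11), (24, 4), (24, 5), (24, 10), (24, 11), (31, 4), (31, 5), (31, 10), (31, 11)]

Answer: no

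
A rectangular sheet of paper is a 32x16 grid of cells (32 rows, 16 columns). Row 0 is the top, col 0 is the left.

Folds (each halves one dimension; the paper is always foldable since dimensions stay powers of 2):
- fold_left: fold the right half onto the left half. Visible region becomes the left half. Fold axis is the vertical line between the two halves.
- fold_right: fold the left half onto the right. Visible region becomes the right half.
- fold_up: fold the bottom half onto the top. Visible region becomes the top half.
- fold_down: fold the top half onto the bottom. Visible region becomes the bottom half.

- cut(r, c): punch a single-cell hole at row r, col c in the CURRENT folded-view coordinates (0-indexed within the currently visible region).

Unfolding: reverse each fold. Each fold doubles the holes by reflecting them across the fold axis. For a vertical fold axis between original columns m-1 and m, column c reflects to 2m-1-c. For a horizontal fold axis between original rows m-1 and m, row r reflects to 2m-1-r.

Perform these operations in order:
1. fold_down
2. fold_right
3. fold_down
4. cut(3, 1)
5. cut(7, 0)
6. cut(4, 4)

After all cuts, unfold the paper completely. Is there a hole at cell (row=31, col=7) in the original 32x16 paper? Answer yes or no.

Answer: yes

Derivation:
Op 1 fold_down: fold axis h@16; visible region now rows[16,32) x cols[0,16) = 16x16
Op 2 fold_right: fold axis v@8; visible region now rows[16,32) x cols[8,16) = 16x8
Op 3 fold_down: fold axis h@24; visible region now rows[24,32) x cols[8,16) = 8x8
Op 4 cut(3, 1): punch at orig (27,9); cuts so far [(27, 9)]; region rows[24,32) x cols[8,16) = 8x8
Op 5 cut(7, 0): punch at orig (31,8); cuts so far [(27, 9), (31, 8)]; region rows[24,32) x cols[8,16) = 8x8
Op 6 cut(4, 4): punch at orig (28,12); cuts so far [(27, 9), (28, 12), (31, 8)]; region rows[24,32) x cols[8,16) = 8x8
Unfold 1 (reflect across h@24): 6 holes -> [(16, 8), (19, 12), (20, 9), (27, 9), (28, 12), (31, 8)]
Unfold 2 (reflect across v@8): 12 holes -> [(16, 7), (16, 8), (19, 3), (19, 12), (20, 6), (20, 9), (27, 6), (27, 9), (28, 3), (28, 12), (31, 7), (31, 8)]
Unfold 3 (reflect across h@16): 24 holes -> [(0, 7), (0, 8), (3, 3), (3, 12), (4, 6), (4, 9), (11, 6), (11, 9), (12, 3), (12, 12), (15, 7), (15, 8), (16, 7), (16, 8), (19, 3), (19, 12), (20, 6), (20, 9), (27, 6), (27, 9), (28, 3), (28, 12), (31, 7), (31, 8)]
Holes: [(0, 7), (0, 8), (3, 3), (3, 12), (4, 6), (4, 9), (11, 6), (11, 9), (12, 3), (12, 12), (15, 7), (15, 8), (16, 7), (16, 8), (19, 3), (19, 12), (20, 6), (20, 9), (27, 6), (27, 9), (28, 3), (28, 12), (31, 7), (31, 8)]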